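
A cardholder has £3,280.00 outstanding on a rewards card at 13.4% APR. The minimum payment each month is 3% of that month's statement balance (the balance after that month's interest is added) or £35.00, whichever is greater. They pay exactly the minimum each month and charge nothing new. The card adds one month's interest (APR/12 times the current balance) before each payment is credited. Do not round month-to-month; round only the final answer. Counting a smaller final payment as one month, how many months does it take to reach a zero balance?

Monthly rate r = 13.4%/12 = 1.11667% = 0.0111667.
While 3% of the post-interest balance exceeds £35.00, each month B ← (B·(1+r))·(1 − 0.03), i.e. B shrinks by the factor (1+r)·0.97 = 0.98083.
This holds for months 1–54. Entering month 55 the balance is £1,153.39; 3% of the post-interest balance is now below £35.00, so the flat £35.00 minimum applies from here.
From month 55 a fixed £35.00 at rate r clears £1,153.39 in 42 more payments. Total: 54 + 42 = 96 months.

96 months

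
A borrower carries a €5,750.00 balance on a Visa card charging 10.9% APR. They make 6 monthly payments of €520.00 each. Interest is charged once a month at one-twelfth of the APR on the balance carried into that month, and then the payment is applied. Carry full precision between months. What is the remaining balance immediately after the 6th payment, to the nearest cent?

Monthly rate r = 10.9%/12 = 0.908333% = 0.00908333.
Each month: B ← B·(1+r) − €520.00.
Month 1: interest €52.23; balance after payment €5,282.23.
Month 2: interest €47.98; balance after payment €4,810.21.
Month 3: interest €43.69; balance after payment €4,333.90.
Month 4: interest €39.37; balance after payment €3,853.27.
Month 5: interest €35.00; balance after payment €3,368.27.
Month 6: interest €30.60; balance after payment €2,878.86.

€2,878.86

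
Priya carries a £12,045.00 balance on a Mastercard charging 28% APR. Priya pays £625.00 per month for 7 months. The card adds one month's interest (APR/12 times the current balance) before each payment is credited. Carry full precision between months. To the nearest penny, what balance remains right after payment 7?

£9,462.11

Monthly rate r = 28%/12 = 2.33333% = 0.0233333.
Each month: B ← B·(1+r) − £625.00.
Month 1: interest £281.05; balance after payment £11,701.05.
Month 2: interest £273.02; balance after payment £11,349.07.
Month 3: interest £264.81; balance after payment £10,988.89.
Month 4: interest £256.41; balance after payment £10,620.29.
Month 5: interest £247.81; balance after payment £10,243.10.
Month 6: interest £239.01; balance after payment £9,857.11.
Month 7: interest £230.00; balance after payment £9,462.11.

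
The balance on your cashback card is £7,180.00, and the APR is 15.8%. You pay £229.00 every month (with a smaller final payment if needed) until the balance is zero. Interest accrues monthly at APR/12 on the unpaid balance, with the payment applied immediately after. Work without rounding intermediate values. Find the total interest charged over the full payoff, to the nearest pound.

Monthly rate r = 15.8%/12 = 1.31667% = 0.0131667.
Payoff takes n = ⌈−ln(1 − rB₀/P)/ln(1+r)⌉ = ⌈40.703⌉ = 41 payments; the last is £161.39.
Total paid = 40·£229.00 + £161.39 = £9,321.39.
Total interest = total paid − principal = £9,321.39 − £7,180.00 = £2,141.39.

£2,141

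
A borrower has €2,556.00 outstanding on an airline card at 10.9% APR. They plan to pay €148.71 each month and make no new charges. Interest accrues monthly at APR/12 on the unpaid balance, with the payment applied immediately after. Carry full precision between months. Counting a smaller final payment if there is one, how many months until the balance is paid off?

19 payments

Monthly rate r = 10.9%/12 = 0.908333% = 0.00908333.
Recurrence: B ← B·(1+r) − €148.71.
Month 1: interest €23.22; balance after payment €2,430.51.
Month 2: interest €22.08; balance after payment €2,303.87.
Closed form: n = −ln(1 − rB₀/P)/ln(1+r) = −ln(0.84388)/ln(1.00908) ≈ 18.773, so the balance reaches zero during payment 19.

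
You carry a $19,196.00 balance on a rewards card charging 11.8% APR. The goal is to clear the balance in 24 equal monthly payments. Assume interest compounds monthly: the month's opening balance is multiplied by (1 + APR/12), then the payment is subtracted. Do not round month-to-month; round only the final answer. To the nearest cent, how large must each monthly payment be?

$901.83

Monthly rate r = 11.8%/12 = 0.983333% = 0.00983333.
Level-payment amortization: P = B₀·r / (1 − (1+r)^(−n)) = 19196.00·0.00983333 / (1 − 1.00983^(−24)).
Denominator 1 − (1+r)^(−24) = 0.209308356.
P = 188.761 / 0.209308356 ≈ 901.83.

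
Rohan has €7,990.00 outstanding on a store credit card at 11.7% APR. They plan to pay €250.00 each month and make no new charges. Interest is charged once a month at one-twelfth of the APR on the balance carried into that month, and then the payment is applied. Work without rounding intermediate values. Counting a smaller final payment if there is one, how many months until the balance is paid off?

39 payments

Monthly rate r = 11.7%/12 = 0.975% = 0.00975.
Recurrence: B ← B·(1+r) − €250.00.
Month 1: interest €77.90; balance after payment €7,817.90.
Month 2: interest €76.22; balance after payment €7,644.13.
Closed form: n = −ln(1 − rB₀/P)/ln(1+r) = −ln(0.68839)/ln(1.00975) ≈ 38.484, so the balance reaches zero during payment 39.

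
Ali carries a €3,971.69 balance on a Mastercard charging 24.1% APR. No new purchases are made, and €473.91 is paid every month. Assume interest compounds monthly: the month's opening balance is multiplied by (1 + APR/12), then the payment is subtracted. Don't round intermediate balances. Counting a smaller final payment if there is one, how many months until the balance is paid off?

Monthly rate r = 24.1%/12 = 2.00833% = 0.0200833.
Recurrence: B ← B·(1+r) − €473.91.
Month 1: interest €79.76; balance after payment €3,577.54.
Month 2: interest €71.85; balance after payment €3,175.48.
Closed form: n = −ln(1 − rB₀/P)/ln(1+r) = −ln(0.83169)/ln(1.02008) ≈ 9.269, so the balance reaches zero during payment 10.

10 payments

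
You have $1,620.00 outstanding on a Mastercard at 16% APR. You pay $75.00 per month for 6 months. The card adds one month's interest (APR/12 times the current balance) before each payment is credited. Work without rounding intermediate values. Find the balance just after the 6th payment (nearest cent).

$1,288.73

Monthly rate r = 16%/12 = 1.33333% = 0.0133333.
Each month: B ← B·(1+r) − $75.00.
Month 1: interest $21.60; balance after payment $1,566.60.
Month 2: interest $20.89; balance after payment $1,512.49.
Month 3: interest $20.17; balance after payment $1,457.65.
Month 4: interest $19.44; balance after payment $1,402.09.
Month 5: interest $18.69; balance after payment $1,345.78.
Month 6: interest $17.94; balance after payment $1,288.73.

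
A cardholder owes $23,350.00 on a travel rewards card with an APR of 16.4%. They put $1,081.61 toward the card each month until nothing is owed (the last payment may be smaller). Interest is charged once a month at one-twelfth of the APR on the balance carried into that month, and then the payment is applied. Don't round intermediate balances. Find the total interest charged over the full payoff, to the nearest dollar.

Monthly rate r = 16.4%/12 = 1.36667% = 0.0136667.
Payoff takes n = ⌈−ln(1 − rB₀/P)/ln(1+r)⌉ = ⌈25.756⌉ = 26 payments; the last is $818.82.
Total paid = 25·$1,081.61 + $818.82 = $27,859.07.
Total interest = total paid − principal = $27,859.07 − $23,350.00 = $4,509.07.

$4,509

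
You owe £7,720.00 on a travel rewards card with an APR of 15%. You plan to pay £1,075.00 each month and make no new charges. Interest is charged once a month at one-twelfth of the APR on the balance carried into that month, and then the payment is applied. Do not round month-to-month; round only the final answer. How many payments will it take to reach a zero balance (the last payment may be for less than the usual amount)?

Monthly rate r = 15%/12 = 1.25% = 0.0125.
Recurrence: B ← B·(1+r) − £1,075.00.
Month 1: interest £96.50; balance after payment £6,741.50.
Month 2: interest £84.27; balance after payment £5,750.77.
Closed form: n = −ln(1 − rB₀/P)/ln(1+r) = −ln(0.91023)/ln(1.0125) ≈ 7.571, so the balance reaches zero during payment 8.

8 payments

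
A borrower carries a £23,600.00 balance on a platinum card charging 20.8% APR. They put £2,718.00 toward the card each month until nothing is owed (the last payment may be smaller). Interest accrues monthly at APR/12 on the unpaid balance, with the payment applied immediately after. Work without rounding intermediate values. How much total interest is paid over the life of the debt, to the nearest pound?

£2,204

Monthly rate r = 20.8%/12 = 1.73333% = 0.0173333.
Payoff takes n = ⌈−ln(1 − rB₀/P)/ln(1+r)⌉ = ⌈9.492⌉ = 10 payments; the last is £1,341.88.
Total paid = 9·£2,718.00 + £1,341.88 = £25,803.88.
Total interest = total paid − principal = £25,803.88 − £23,600.00 = £2,203.88.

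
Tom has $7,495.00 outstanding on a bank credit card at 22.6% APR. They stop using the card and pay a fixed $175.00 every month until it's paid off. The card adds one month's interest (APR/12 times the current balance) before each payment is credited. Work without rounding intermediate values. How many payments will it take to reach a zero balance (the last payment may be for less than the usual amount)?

Monthly rate r = 22.6%/12 = 1.88333% = 0.0188333.
Recurrence: B ← B·(1+r) − $175.00.
Month 1: interest $141.16; balance after payment $7,461.16.
Month 2: interest $140.52; balance after payment $7,426.67.
Closed form: n = −ln(1 − rB₀/P)/ln(1+r) = −ln(0.1934)/ln(1.01883) ≈ 88.059, so the balance reaches zero during payment 89.

89 months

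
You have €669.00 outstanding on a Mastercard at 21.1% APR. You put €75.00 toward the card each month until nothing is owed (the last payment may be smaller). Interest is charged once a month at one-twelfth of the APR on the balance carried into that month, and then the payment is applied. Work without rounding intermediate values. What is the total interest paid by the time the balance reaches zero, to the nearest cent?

Monthly rate r = 21.1%/12 = 1.75833% = 0.0175833.
Payoff takes n = ⌈−ln(1 − rB₀/P)/ln(1+r)⌉ = ⌈9.788⌉ = 10 payments; the last is €59.18.
Total paid = 9·€75.00 + €59.18 = €734.18.
Total interest = total paid − principal = €734.18 − €669.00 = €65.18.

€65.18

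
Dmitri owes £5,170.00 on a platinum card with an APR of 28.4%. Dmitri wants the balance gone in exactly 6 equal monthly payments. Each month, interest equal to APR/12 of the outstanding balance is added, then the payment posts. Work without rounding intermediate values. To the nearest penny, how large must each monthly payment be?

£934.43

Monthly rate r = 28.4%/12 = 2.36667% = 0.0236667.
Level-payment amortization: P = B₀·r / (1 − (1+r)^(−n)) = 5170.00·0.0236667 / (1 − 1.02367^(−6)).
Denominator 1 − (1+r)^(−6) = 0.130942264.
P = 122.357 / 0.130942264 ≈ 934.43.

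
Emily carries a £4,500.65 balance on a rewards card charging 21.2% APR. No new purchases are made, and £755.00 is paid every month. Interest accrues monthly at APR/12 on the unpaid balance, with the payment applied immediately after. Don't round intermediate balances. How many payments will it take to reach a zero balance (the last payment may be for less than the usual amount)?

Monthly rate r = 21.2%/12 = 1.76667% = 0.0176667.
Recurrence: B ← B·(1+r) − £755.00.
Month 1: interest £79.51; balance after payment £3,825.16.
Month 2: interest £67.58; balance after payment £3,137.74.
Closed form: n = −ln(1 − rB₀/P)/ln(1+r) = −ln(0.89469)/ln(1.01767) ≈ 6.354, so the balance reaches zero during payment 7.

7 months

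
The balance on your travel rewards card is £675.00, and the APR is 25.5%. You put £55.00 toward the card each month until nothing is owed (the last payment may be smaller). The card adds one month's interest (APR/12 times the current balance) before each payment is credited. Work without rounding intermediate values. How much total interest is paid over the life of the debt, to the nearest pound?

£116

Monthly rate r = 25.5%/12 = 2.125% = 0.02125.
Payoff takes n = ⌈−ln(1 − rB₀/P)/ln(1+r)⌉ = ⌈14.371⌉ = 15 payments; the last is £20.53.
Total paid = 14·£55.00 + £20.53 = £790.53.
Total interest = total paid − principal = £790.53 − £675.00 = £115.53.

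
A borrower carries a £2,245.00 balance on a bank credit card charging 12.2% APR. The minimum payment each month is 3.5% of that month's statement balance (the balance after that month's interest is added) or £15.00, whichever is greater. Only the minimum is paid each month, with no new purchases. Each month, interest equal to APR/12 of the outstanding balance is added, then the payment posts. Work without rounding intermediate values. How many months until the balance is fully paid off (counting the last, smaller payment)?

99 months

Monthly rate r = 12.2%/12 = 1.01667% = 0.0101667.
While 3.5% of the post-interest balance exceeds £15.00, each month B ← (B·(1+r))·(1 − 0.035), i.e. B shrinks by the factor (1+r)·0.965 = 0.97481.
This holds for months 1–66. Entering month 67 the balance is £416.83; 3.5% of the post-interest balance is now below £15.00, so the flat £15.00 minimum applies from here.
From month 67 a fixed £15.00 at rate r clears £416.83 in 33 more payments. Total: 66 + 33 = 99 months.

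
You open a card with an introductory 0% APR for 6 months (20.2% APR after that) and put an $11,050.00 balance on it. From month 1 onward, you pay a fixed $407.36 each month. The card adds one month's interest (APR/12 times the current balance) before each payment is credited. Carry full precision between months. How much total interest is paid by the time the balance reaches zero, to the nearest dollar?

$2,119

Promo months 1–6 at r₀ = 0%/12 = 0; months 7+ at r₁ = 20.2%/12 = 0.0168333.
After month 6 (no interest yet): B = $11,050.00 − 6·$407.36 = $8,605.84.
Then at r₁ with $407.36/mo: n₂ = −ln(1 − r₁·B/P)/ln(1+r₁) ≈ 26.33 → 27 more payments.
Total paid = 32·$407.36 + $133.53 = $13,169.05; interest = $13,169.05 − $11,050.00 = $2,119.05.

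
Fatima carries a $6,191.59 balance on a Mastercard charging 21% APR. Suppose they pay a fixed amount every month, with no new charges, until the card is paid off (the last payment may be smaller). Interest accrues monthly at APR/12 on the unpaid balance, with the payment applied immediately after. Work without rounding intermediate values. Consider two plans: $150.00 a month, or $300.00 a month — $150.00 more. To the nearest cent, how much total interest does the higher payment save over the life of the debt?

$3,329.87

Monthly rate r = 21%/12 = 1.75% = 0.0175.
At $150.00/mo: n = ⌈−ln(1 − rB₀/P)/ln(1+r)⌉ = 74 payments (last $129.43); total interest = total paid − $6,191.59 = $4,887.84.
At $300.00/mo: 26 payments (last $249.56); total interest $1,557.97.
Interest saved = $4,887.84 − $1,557.97 = $3,329.87.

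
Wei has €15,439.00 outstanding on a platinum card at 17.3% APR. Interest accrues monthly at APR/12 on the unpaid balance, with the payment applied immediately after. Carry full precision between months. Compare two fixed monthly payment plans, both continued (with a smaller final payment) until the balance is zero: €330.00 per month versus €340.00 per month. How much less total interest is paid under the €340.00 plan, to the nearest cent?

Monthly rate r = 17.3%/12 = 1.44167% = 0.0144167.
At €330.00/mo: n = ⌈−ln(1 − rB₀/P)/ln(1+r)⌉ = 79 payments (last €135.79); total interest = total paid − €15,439.00 = €10,436.79.
At €340.00/mo: 75 payments (last €94.62); total interest €9,815.62.
Interest saved = €10,436.79 − €9,815.62 = €621.17.

€621.17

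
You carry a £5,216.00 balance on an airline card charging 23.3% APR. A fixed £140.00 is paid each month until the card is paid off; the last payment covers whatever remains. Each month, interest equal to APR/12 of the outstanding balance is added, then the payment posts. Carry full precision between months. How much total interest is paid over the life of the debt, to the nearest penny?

£4,140.67

Monthly rate r = 23.3%/12 = 1.94167% = 0.0194167.
Payoff takes n = ⌈−ln(1 − rB₀/P)/ln(1+r)⌉ = ⌈66.832⌉ = 67 payments; the last is £116.67.
Total paid = 66·£140.00 + £116.67 = £9,356.67.
Total interest = total paid − principal = £9,356.67 − £5,216.00 = £4,140.67.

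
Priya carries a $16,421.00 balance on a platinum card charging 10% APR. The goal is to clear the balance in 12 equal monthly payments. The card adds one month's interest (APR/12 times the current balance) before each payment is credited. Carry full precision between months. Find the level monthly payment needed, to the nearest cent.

$1,443.67

Monthly rate r = 10%/12 = 0.833333% = 0.00833333.
Level-payment amortization: P = B₀·r / (1 − (1+r)^(−n)) = 16421.00·0.00833333 / (1 − 1.00833^(−12)).
Denominator 1 − (1+r)^(−12) = 0.0947875702.
P = 136.842 / 0.0947875702 ≈ 1443.67.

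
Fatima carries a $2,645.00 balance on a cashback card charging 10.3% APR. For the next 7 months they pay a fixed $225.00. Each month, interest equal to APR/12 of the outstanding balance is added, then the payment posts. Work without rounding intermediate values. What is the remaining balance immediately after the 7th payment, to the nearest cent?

Monthly rate r = 10.3%/12 = 0.858333% = 0.00858333.
Each month: B ← B·(1+r) − $225.00.
Month 1: interest $22.70; balance after payment $2,442.70.
Month 2: interest $20.97; balance after payment $2,238.67.
Month 3: interest $19.22; balance after payment $2,032.88.
Month 4: interest $17.45; balance after payment $1,825.33.
Month 5: interest $15.67; balance after payment $1,616.00.
Month 6: interest $13.87; balance after payment $1,404.87.
Month 7: interest $12.06; balance after payment $1,191.93.

$1,191.93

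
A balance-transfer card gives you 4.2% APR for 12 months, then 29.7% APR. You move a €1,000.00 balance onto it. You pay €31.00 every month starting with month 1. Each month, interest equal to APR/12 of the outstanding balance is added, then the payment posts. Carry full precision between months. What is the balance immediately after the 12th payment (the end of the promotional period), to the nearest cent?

Promo months 1–12 at r₀ = 4.2%/12 = 0.0035; months 13+ at r₁ = 29.7%/12 = 0.02475.
After month 12: iterate B ← B·(1+r₀) − €31.00 for 12 months → €663.57.

€663.57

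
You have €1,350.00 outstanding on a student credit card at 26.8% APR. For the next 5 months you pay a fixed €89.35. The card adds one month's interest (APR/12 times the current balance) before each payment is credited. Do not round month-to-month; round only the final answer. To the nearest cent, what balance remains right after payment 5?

Monthly rate r = 26.8%/12 = 2.23333% = 0.0223333.
Each month: B ← B·(1+r) − €89.35.
Month 1: interest €30.15; balance after payment €1,290.80.
Month 2: interest €28.83; balance after payment €1,230.28.
Month 3: interest €27.48; balance after payment €1,168.40.
Month 4: interest €26.09; balance after payment €1,105.15.
Month 5: interest €24.68; balance after payment €1,040.48.

€1,040.48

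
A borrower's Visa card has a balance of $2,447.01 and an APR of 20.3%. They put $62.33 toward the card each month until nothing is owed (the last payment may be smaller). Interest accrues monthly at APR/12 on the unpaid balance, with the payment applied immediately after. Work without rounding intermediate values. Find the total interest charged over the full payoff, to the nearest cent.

$1,606.86

Monthly rate r = 20.3%/12 = 1.69167% = 0.0169167.
Payoff takes n = ⌈−ln(1 − rB₀/P)/ln(1+r)⌉ = ⌈65.039⌉ = 66 payments; the last is $2.42.
Total paid = 65·$62.33 + $2.42 = $4,053.87.
Total interest = total paid − principal = $4,053.87 − $2,447.01 = $1,606.86.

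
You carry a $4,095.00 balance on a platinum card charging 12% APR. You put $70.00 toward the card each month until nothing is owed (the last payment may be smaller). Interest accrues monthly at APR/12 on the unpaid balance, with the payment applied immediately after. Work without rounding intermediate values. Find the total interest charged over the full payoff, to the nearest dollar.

Monthly rate r = 12%/12 = 1% = 0.01.
Payoff takes n = ⌈−ln(1 − rB₀/P)/ln(1+r)⌉ = ⌈88.387⌉ = 89 payments; the last is $27.15.
Total paid = 88·$70.00 + $27.15 = $6,187.15.
Total interest = total paid − principal = $6,187.15 − $4,095.00 = $2,092.15.

$2,092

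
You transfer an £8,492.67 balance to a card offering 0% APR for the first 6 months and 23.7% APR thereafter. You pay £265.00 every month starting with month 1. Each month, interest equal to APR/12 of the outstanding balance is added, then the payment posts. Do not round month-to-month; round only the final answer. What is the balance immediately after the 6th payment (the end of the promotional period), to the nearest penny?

Promo months 1–6 at r₀ = 0%/12 = 0; months 7+ at r₁ = 23.7%/12 = 0.01975.
After month 6 (no interest yet): B = £8,492.67 − 6·£265.00 = £6,902.67.

£6,902.67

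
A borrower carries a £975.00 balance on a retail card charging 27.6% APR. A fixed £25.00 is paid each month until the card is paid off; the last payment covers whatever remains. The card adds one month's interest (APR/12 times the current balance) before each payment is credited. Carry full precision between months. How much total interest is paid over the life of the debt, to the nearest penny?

£1,524.00

Monthly rate r = 27.6%/12 = 2.3% = 0.023.
Payoff takes n = ⌈−ln(1 − rB₀/P)/ln(1+r)⌉ = ⌈99.959⌉ = 100 payments; the last is £24.00.
Total paid = 99·£25.00 + £24.00 = £2,499.00.
Total interest = total paid − principal = £2,499.00 − £975.00 = £1,524.00.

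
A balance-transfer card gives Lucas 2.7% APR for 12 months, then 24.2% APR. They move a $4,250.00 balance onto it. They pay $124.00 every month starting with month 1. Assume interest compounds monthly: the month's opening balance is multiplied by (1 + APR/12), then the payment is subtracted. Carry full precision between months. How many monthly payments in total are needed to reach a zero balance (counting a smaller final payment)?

Promo months 1–12 at r₀ = 2.7%/12 = 0.00225; months 13+ at r₁ = 24.2%/12 = 0.0201667.
After month 12: iterate B ← B·(1+r₀) − $124.00 for 12 months → $2,859.63.
Then at r₁ with $124.00/mo: n₂ = −ln(1 − r₁·B/P)/ln(1+r₁) ≈ 31.33 → 32 more payments.

44 payments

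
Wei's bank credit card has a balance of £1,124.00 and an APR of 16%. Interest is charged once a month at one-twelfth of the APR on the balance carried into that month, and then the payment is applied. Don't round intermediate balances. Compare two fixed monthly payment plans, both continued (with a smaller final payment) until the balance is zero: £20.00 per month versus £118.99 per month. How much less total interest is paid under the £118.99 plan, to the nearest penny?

Monthly rate r = 16%/12 = 1.33333% = 0.0133333.
At £20.00/mo: n = ⌈−ln(1 − rB₀/P)/ln(1+r)⌉ = 105 payments (last £9.29); total interest = total paid − £1,124.00 = £965.29.
At £118.99/mo: 11 payments (last £19.55); total interest £85.45.
Interest saved = £965.29 − £85.45 = £879.84.

£879.84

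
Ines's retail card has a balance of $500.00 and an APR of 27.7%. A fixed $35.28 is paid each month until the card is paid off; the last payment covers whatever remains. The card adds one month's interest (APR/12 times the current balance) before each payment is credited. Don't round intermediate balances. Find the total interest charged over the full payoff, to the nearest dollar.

Monthly rate r = 27.7%/12 = 2.30833% = 0.0230833.
Payoff takes n = ⌈−ln(1 − rB₀/P)/ln(1+r)⌉ = ⌈17.362⌉ = 18 payments; the last is $12.88.
Total paid = 17·$35.28 + $12.88 = $612.64.
Total interest = total paid − principal = $612.64 − $500.00 = $112.64.

$113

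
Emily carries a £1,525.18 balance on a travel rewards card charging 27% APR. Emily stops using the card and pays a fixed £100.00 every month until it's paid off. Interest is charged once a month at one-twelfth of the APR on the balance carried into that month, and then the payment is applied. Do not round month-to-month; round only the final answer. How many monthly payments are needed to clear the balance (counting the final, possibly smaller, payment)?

Monthly rate r = 27%/12 = 2.25% = 0.0225.
Recurrence: B ← B·(1+r) − £100.00.
Month 1: interest £34.32; balance after payment £1,459.50.
Month 2: interest £32.84; balance after payment £1,392.34.
Closed form: n = −ln(1 − rB₀/P)/ln(1+r) = −ln(0.65683)/ln(1.0225) ≈ 18.890, so the balance reaches zero during payment 19.

19 months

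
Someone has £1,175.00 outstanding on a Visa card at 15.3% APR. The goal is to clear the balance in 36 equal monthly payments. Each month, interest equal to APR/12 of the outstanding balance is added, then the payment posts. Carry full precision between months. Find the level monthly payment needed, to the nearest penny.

Monthly rate r = 15.3%/12 = 1.275% = 0.01275.
Level-payment amortization: P = B₀·r / (1 − (1+r)^(−n)) = 1175.00·0.01275 / (1 − 1.01275^(−36)).
Denominator 1 − (1+r)^(−36) = 0.366248598.
P = 14.9813 / 0.366248598 ≈ 40.90.

£40.90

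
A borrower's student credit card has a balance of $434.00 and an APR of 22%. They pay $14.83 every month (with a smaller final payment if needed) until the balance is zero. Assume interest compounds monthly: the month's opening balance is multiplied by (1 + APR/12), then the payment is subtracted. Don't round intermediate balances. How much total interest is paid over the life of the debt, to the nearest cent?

Monthly rate r = 22%/12 = 1.83333% = 0.0183333.
Payoff takes n = ⌈−ln(1 − rB₀/P)/ln(1+r)⌉ = ⌈42.329⌉ = 43 payments; the last is $4.91.
Total paid = 42·$14.83 + $4.91 = $627.77.
Total interest = total paid − principal = $627.77 − $434.00 = $193.77.

$193.77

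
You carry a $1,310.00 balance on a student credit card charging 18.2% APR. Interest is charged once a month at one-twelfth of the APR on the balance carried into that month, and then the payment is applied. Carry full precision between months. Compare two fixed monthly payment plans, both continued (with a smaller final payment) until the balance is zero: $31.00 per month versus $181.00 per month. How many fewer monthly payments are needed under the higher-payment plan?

Monthly rate r = 18.2%/12 = 1.51667% = 0.0151667.
At $31.00/mo: n = ⌈−ln(1 − rB₀/P)/ln(1+r)⌉ = 69 payments (last $1.25); total interest = total paid − $1,310.00 = $799.25.
At $181.00/mo: 8 payments (last $131.40); total interest $88.40.
Payments saved = 69 − 8 = 61.

61 fewer payments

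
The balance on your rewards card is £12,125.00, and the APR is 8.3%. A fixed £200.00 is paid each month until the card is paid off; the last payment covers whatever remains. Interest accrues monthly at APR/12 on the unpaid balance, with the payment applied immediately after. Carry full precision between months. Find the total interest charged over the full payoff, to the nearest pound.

Monthly rate r = 8.3%/12 = 0.691667% = 0.00691667.
Payoff takes n = ⌈−ln(1 − rB₀/P)/ln(1+r)⌉ = ⌈78.859⌉ = 79 payments; the last is £171.79.
Total paid = 78·£200.00 + £171.79 = £15,771.79.
Total interest = total paid − principal = £15,771.79 − £12,125.00 = £3,646.79.

£3,647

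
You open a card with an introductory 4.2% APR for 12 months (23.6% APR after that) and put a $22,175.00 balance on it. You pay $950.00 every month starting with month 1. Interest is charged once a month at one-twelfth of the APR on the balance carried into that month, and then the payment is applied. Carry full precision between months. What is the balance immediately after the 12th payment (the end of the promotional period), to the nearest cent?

Promo months 1–12 at r₀ = 4.2%/12 = 0.0035; months 13+ at r₁ = 23.6%/12 = 0.0196667.
After month 12: iterate B ← B·(1+r₀) − $950.00 for 12 months → $11,502.46.

$11,502.46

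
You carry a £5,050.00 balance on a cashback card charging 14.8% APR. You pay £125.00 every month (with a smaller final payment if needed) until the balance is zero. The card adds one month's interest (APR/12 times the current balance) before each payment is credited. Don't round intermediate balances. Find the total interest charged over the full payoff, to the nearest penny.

Monthly rate r = 14.8%/12 = 1.23333% = 0.0123333.
Payoff takes n = ⌈−ln(1 − rB₀/P)/ln(1+r)⌉ = ⌈56.265⌉ = 57 payments; the last is £33.23.
Total paid = 56·£125.00 + £33.23 = £7,033.23.
Total interest = total paid − principal = £7,033.23 − £5,050.00 = £1,983.23.

£1,983.23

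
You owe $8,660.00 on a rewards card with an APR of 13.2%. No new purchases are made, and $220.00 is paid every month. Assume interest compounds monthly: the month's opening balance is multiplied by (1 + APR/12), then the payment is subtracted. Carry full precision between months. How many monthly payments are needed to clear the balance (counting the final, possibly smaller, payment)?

Monthly rate r = 13.2%/12 = 1.1% = 0.011.
Recurrence: B ← B·(1+r) − $220.00.
Month 1: interest $95.26; balance after payment $8,535.26.
Month 2: interest $93.89; balance after payment $8,409.15.
Closed form: n = −ln(1 − rB₀/P)/ln(1+r) = −ln(0.567)/ln(1.011) ≈ 51.865, so the balance reaches zero during payment 52.

52 months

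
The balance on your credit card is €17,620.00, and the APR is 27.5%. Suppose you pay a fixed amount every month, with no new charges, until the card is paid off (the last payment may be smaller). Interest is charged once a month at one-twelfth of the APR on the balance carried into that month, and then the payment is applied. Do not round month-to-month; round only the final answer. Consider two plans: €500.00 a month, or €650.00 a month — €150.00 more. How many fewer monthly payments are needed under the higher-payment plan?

30 fewer payments

Monthly rate r = 27.5%/12 = 2.29167% = 0.0229167.
At €500.00/mo: n = ⌈−ln(1 − rB₀/P)/ln(1+r)⌉ = 73 payments (last €369.93); total interest = total paid − €17,620.00 = €18,749.93.
At €650.00/mo: 43 payments (last €550.53); total interest €10,230.53.
Payments saved = 73 − 43 = 30.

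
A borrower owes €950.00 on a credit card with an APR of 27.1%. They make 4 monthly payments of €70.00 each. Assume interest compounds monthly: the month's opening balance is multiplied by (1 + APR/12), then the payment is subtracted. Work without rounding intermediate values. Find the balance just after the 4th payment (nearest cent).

€749.14

Monthly rate r = 27.1%/12 = 2.25833% = 0.0225833.
Each month: B ← B·(1+r) − €70.00.
Month 1: interest €21.45; balance after payment €901.45.
Month 2: interest €20.36; balance after payment €851.81.
Month 3: interest €19.24; balance after payment €801.05.
Month 4: interest €18.09; balance after payment €749.14.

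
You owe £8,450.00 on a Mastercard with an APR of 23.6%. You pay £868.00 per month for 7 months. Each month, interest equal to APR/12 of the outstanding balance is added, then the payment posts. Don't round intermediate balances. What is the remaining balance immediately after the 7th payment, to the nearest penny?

Monthly rate r = 23.6%/12 = 1.96667% = 0.0196667.
Each month: B ← B·(1+r) − £868.00.
Month 1: interest £166.18; balance after payment £7,748.18.
Month 2: interest £152.38; balance after payment £7,032.56.
Month 3: interest £138.31; balance after payment £6,302.87.
Month 4: interest £123.96; balance after payment £5,558.83.
Month 5: interest £109.32; balance after payment £4,800.15.
Month 6: interest £94.40; balance after payment £4,026.55.
Month 7: interest £79.19; balance after payment £3,237.74.

£3,237.74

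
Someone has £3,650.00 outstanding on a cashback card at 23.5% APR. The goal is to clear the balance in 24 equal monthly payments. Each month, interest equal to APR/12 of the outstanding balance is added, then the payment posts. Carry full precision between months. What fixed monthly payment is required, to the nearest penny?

Monthly rate r = 23.5%/12 = 1.95833% = 0.0195833.
Level-payment amortization: P = B₀·r / (1 − (1+r)^(−n)) = 3650.00·0.0195833 / (1 − 1.01958^(−24)).
Denominator 1 − (1+r)^(−24) = 0.372151969.
P = 71.4792 / 0.372151969 ≈ 192.07.

£192.07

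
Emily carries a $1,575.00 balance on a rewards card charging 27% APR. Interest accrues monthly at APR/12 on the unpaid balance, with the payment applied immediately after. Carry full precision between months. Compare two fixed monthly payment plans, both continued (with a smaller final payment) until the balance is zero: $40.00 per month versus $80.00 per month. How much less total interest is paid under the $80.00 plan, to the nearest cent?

Monthly rate r = 27%/12 = 2.25% = 0.0225.
At $40.00/mo: n = ⌈−ln(1 − rB₀/P)/ln(1+r)⌉ = 98 payments (last $22.94); total interest = total paid − $1,575.00 = $2,327.94.
At $80.00/mo: 27 payments (last $23.98); total interest $528.98.
Interest saved = $2,327.94 − $528.98 = $1,798.96.

$1,798.96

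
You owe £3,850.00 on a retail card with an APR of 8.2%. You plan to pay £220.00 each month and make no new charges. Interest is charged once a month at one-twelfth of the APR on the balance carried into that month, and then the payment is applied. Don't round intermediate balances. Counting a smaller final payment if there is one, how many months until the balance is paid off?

19 payments

Monthly rate r = 8.2%/12 = 0.683333% = 0.00683333.
Recurrence: B ← B·(1+r) − £220.00.
Month 1: interest £26.31; balance after payment £3,656.31.
Month 2: interest £24.98; balance after payment £3,461.29.
Closed form: n = −ln(1 − rB₀/P)/ln(1+r) = −ln(0.88042)/ln(1.00683) ≈ 18.702, so the balance reaches zero during payment 19.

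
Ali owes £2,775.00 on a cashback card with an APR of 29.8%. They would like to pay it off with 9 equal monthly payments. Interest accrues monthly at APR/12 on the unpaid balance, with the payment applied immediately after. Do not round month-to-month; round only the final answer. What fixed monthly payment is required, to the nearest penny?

£347.87

Monthly rate r = 29.8%/12 = 2.48333% = 0.0248333.
Level-payment amortization: P = B₀·r / (1 − (1+r)^(−n)) = 2775.00·0.0248333 / (1 − 1.02483^(−9)).
Denominator 1 − (1+r)^(−9) = 0.198098887.
P = 68.9125 / 0.198098887 ≈ 347.87.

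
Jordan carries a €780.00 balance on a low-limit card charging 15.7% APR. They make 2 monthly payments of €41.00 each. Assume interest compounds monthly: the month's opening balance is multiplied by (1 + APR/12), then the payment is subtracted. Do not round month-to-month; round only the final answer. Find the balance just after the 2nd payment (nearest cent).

€718.01

Monthly rate r = 15.7%/12 = 1.30833% = 0.0130833.
Each month: B ← B·(1+r) − €41.00.
Month 1: interest €10.20; balance after payment €749.21.
Month 2: interest €9.80; balance after payment €718.01.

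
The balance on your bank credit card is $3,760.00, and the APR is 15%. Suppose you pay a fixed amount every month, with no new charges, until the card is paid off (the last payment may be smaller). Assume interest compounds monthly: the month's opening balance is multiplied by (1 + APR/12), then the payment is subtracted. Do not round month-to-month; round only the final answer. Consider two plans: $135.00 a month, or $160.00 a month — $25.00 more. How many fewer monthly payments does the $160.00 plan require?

Monthly rate r = 15%/12 = 1.25% = 0.0125.
At $135.00/mo: n = ⌈−ln(1 − rB₀/P)/ln(1+r)⌉ = 35 payments (last $60.76); total interest = total paid − $3,760.00 = $890.76.
At $160.00/mo: 28 payments (last $159.43); total interest $719.43.
Payments saved = 35 − 28 = 7.

7 fewer payments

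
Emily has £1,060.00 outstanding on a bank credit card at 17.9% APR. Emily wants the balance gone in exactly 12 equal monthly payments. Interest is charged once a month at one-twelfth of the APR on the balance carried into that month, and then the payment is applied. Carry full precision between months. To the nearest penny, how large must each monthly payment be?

£97.13

Monthly rate r = 17.9%/12 = 1.49167% = 0.0149167.
Level-payment amortization: P = B₀·r / (1 − (1+r)^(−n)) = 1060.00·0.0149167 / (1 − 1.01492^(−12)).
Denominator 1 − (1+r)^(−12) = 0.162788111.
P = 15.8117 / 0.162788111 ≈ 97.13.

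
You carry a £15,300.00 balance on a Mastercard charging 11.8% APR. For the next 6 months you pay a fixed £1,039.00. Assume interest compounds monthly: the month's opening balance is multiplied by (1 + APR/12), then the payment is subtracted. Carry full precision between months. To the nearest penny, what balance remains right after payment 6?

Monthly rate r = 11.8%/12 = 0.983333% = 0.00983333.
Each month: B ← B·(1+r) − £1,039.00.
Month 1: interest £150.45; balance after payment £14,411.45.
Month 2: interest £141.71; balance after payment £13,514.16.
Month 3: interest £132.89; balance after payment £12,608.05.
Month 4: interest £123.98; balance after payment £11,693.03.
Month 5: interest £114.98; balance after payment £10,769.01.
Month 6: interest £105.90; balance after payment £9,835.91.

£9,835.91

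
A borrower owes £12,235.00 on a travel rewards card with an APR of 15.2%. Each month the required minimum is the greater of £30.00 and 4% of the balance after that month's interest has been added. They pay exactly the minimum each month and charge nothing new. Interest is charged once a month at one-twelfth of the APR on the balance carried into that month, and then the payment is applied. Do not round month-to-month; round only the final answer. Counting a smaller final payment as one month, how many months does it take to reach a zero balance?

Monthly rate r = 15.2%/12 = 1.26667% = 0.0126667.
While 4% of the post-interest balance exceeds £30.00, each month B ← (B·(1+r))·(1 − 0.04), i.e. B shrinks by the factor (1+r)·0.96 = 0.97216.
This holds for months 1–100. Entering month 101 the balance is £726.74; 4% of the post-interest balance is now below £30.00, so the flat £30.00 minimum applies from here.
From month 101 a fixed £30.00 at rate r clears £726.74 in 30 more payments. Total: 100 + 30 = 130 months.

130 months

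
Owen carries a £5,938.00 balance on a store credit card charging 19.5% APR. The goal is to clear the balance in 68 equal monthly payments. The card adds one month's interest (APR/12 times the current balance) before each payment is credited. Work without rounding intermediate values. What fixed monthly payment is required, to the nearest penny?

£144.92

Monthly rate r = 19.5%/12 = 1.625% = 0.01625.
Level-payment amortization: P = B₀·r / (1 − (1+r)^(−n)) = 5938.00·0.01625 / (1 − 1.01625^(−68)).
Denominator 1 − (1+r)^(−68) = 0.665834189.
P = 96.4925 / 0.665834189 ≈ 144.92.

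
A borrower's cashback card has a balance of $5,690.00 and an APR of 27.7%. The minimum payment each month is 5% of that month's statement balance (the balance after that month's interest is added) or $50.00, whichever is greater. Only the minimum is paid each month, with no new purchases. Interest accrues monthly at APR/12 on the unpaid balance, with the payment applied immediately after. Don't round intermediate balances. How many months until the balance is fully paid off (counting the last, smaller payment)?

Monthly rate r = 27.7%/12 = 2.30833% = 0.0230833.
While 5% of the post-interest balance exceeds $50.00, each month B ← (B·(1+r))·(1 − 0.05), i.e. B shrinks by the factor (1+r)·0.95 = 0.97193.
This holds for months 1–62. Entering month 63 the balance is $973.77; 5% of the post-interest balance is now below $50.00, so the flat $50.00 minimum applies from here.
From month 63 a fixed $50.00 at rate r clears $973.77 in 27 more payments. Total: 62 + 27 = 89 months.

89 months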